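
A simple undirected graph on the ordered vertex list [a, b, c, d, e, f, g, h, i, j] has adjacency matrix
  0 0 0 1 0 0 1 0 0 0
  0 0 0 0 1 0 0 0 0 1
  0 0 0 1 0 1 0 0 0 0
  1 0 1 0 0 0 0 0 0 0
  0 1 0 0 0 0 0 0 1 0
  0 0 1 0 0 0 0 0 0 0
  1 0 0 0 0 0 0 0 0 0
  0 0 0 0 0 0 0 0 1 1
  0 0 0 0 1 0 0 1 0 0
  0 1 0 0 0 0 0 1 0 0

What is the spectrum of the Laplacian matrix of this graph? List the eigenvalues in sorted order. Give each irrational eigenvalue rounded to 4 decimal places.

With the vertex order [a, b, c, d, e, f, g, h, i, j], the degrees are [2, 2, 2, 2, 2, 1, 1, 2, 2, 2], giving D = diag(2, 2, 2, 2, 2, 1, 1, 2, 2, 2) and L = D - A. L is symmetric positive semidefinite, so every eigenvalue is real and nonnegative. The 2 zero eigenvalues correspond to the 2 connected components. The largest eigenvalue, 3.6180, is at most the vertex count 10.

[0, 0, 0.3820, 1.3820, 1.3820, 1.3820, 2.6180, 3.6180, 3.6180, 3.6180]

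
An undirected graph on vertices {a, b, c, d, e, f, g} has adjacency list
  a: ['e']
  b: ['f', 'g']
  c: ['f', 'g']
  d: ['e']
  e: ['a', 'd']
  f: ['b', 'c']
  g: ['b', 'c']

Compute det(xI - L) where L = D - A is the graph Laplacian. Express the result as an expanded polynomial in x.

x^7 - 12x^6 + 55x^5 - 120x^4 + 124x^3 - 48x^2

Reading degrees in the order [a, b, c, d, e, f, g] gives [1, 2, 2, 1, 2, 2, 2]; set D = diag(1, 2, 2, 1, 2, 2, 2) and form L = D - A. The eigenvalues of L are [0, 0, 1, 2, 2, 3, 4]; the characteristic polynomial is the product of (x - lambda_i), which multiplies out to x^7 - 12x^6 + 55x^5 - 120x^4 + 124x^3 - 48x^2. The coefficient of x^6 equals -trace(L) = -12, matching the sum of degrees. The largest eigenvalue, 4, is at most the vertex count 7. There are 2 zeros in the spectrum, matching the 2 components.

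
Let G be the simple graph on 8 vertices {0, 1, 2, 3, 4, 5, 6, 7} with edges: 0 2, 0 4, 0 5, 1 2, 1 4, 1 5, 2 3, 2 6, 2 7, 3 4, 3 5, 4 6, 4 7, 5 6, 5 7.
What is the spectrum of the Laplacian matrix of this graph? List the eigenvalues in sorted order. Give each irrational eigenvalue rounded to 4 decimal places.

[0, 3, 3, 3, 3, 5, 5, 8]

Reading degrees in the order [0, 1, 2, 3, 4, 5, 6, 7] gives [3, 3, 5, 3, 5, 5, 3, 3]; set D = diag(3, 3, 5, 3, 5, 5, 3, 3) and form L = D - A. Since every row of L sums to 0, the all-ones vector is in the kernel and 0 is an eigenvalue. The single zero eigenvalue shows the graph is connected. The largest eigenvalue, 8, is at most the vertex count 8. The eigenvalues sum to 30, which equals trace(L) = 2|E|.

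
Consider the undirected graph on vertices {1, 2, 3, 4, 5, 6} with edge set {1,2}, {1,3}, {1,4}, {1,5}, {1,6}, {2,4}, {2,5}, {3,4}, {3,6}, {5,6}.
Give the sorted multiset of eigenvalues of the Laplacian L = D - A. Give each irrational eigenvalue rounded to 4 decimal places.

Each diagonal entry of L is the vertex degree and each off-diagonal entry is -1 where an edge is present, 0 otherwise; in the order [1, 2, 3, 4, 5, 6] the diagonal is [5, 3, 3, 3, 3, 3]. L is symmetric positive semidefinite, so every eigenvalue is real and nonnegative. The single zero eigenvalue shows the graph is connected. By the matrix-tree theorem the graph has (1/6) * product of the nonzero eigenvalues = 121 spanning trees.

[0, 2.3820, 2.3820, 4.6180, 4.6180, 6]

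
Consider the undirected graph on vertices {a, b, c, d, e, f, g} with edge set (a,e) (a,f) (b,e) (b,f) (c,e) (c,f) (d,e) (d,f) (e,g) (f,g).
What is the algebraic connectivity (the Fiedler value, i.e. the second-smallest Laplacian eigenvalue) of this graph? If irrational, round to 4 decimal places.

With the vertex order [a, b, c, d, e, f, g], the degrees are [2, 2, 2, 2, 5, 5, 2], giving D = diag(2, 2, 2, 2, 5, 5, 2) and L = D - A. The sorted Laplacian eigenvalues are [0, 2, 2, 2, 2, 5, 7]; the algebraic connectivity is the second entry, 2. The eigenvalues sum to 20, which equals trace(L) = 2|E|.

2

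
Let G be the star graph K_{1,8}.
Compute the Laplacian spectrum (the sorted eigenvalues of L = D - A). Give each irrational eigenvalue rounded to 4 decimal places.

[0, 1, 1, 1, 1, 1, 1, 1, 9]

The graph has 9 vertices and degree multiset [8, 1, 1, 1, 1, 1, 1, 1, 1]; D is the diagonal matrix of degrees and L = D - A. The multiplicity of 0 as a Laplacian eigenvalue equals the number of connected components. The single zero eigenvalue shows the graph is connected. The largest eigenvalue, 9, is at most the vertex count 9. By the matrix-tree theorem the graph has (1/9) * product of the nonzero eigenvalues = 1 spanning tree.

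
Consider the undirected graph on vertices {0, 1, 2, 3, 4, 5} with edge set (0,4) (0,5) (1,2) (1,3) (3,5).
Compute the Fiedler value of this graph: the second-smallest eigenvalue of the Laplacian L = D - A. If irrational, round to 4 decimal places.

0.2679

Reading degrees in the order [0, 1, 2, 3, 4, 5] gives [2, 2, 1, 2, 1, 2]; set D = diag(2, 2, 1, 2, 1, 2) and form L = D - A. Computing the eigenvalues of L and sorting gives [0, 0.2679, 1, 2, 3, 3.7321]. The Fiedler value lambda_2 = 0.2679 is strictly positive, so the graph is connected.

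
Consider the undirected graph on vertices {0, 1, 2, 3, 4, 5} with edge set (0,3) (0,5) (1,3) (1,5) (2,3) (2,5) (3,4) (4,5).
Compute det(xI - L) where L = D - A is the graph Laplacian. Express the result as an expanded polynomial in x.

x^6 - 16x^5 + 96x^4 - 272x^3 + 368x^2 - 192x

Each diagonal entry of L is the vertex degree and each off-diagonal entry is -1 where an edge is present, 0 otherwise; in the order [0, 1, 2, 3, 4, 5] the diagonal is [2, 2, 2, 4, 2, 4]. Computing det(xI - L) by cofactor expansion (or equivalently via sum-over-permutations) gives x^6 - 16x^5 + 96x^4 - 272x^3 + 368x^2 - 192x. Since p(0) = det(-L) = 0, x divides p(x). There is one zero in the spectrum, matching the 1 component.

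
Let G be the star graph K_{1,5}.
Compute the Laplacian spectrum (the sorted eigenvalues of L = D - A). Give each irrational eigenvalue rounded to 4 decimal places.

The graph has 6 vertices and degree multiset [5, 1, 1, 1, 1, 1]; D is the diagonal matrix of degrees and L = D - A. L is symmetric positive semidefinite, so every eigenvalue is real and nonnegative. The eigenvalues sum to 10, which equals trace(L) = 2|E|.

[0, 1, 1, 1, 1, 6]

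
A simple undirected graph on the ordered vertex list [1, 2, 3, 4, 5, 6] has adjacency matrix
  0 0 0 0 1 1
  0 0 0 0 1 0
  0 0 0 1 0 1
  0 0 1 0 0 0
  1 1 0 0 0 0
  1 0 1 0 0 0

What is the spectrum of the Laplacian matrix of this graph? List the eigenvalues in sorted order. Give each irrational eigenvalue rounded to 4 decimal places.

Reading degrees in the order [1, 2, 3, 4, 5, 6] gives [2, 1, 2, 1, 2, 2]; set D = diag(2, 1, 2, 1, 2, 2) and form L = D - A. L is symmetric positive semidefinite, so every eigenvalue is real and nonnegative. The single zero eigenvalue shows the graph is connected. The largest eigenvalue, 3.7321, is at most the vertex count 6.

[0, 0.2679, 1, 2, 3, 3.7321]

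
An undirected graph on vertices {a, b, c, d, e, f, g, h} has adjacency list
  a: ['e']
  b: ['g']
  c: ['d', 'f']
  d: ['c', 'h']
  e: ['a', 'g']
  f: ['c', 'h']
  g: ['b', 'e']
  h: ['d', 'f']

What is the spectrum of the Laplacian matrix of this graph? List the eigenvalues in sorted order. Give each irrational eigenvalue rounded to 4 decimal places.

With the vertex order [a, b, c, d, e, f, g, h], the degrees are [1, 1, 2, 2, 2, 2, 2, 2], giving D = diag(1, 1, 2, 2, 2, 2, 2, 2) and L = D - A. L is symmetric positive semidefinite, so every eigenvalue is real and nonnegative. The 2 zero eigenvalues correspond to the 2 connected components. There are 2 zeros in the spectrum, matching the 2 components.

[0, 0, 0.5858, 2, 2, 2, 3.4142, 4]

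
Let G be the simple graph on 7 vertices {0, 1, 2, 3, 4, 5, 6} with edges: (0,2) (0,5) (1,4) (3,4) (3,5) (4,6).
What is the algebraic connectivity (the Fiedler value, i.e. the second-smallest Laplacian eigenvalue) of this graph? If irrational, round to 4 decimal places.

0.2254

Each diagonal entry of L is the vertex degree and each off-diagonal entry is -1 where an edge is present, 0 otherwise; in the order [0, 1, 2, 3, 4, 5, 6] the diagonal is [2, 1, 1, 2, 3, 2, 1]. The sorted Laplacian eigenvalues are [0, 0.2254, 1, 1, 2.1859, 3.3604, 4.2283]; the algebraic connectivity is the second entry, 0.2254.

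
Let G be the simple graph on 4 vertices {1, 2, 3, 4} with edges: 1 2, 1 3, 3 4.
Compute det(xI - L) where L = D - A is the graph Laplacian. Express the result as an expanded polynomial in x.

Reading degrees in the order [1, 2, 3, 4] gives [2, 1, 2, 1]; set D = diag(2, 1, 2, 1) and form L = D - A. Computing det(xI - L) by cofactor expansion (or equivalently via sum-over-permutations) gives x^4 - 6x^3 + 10x^2 - 4x. The coefficient of x^3 equals -trace(L) = -6, matching the sum of degrees. By the matrix-tree theorem the graph has (1/4) * product of the nonzero eigenvalues = 1 spanning tree.

x^4 - 6x^3 + 10x^2 - 4x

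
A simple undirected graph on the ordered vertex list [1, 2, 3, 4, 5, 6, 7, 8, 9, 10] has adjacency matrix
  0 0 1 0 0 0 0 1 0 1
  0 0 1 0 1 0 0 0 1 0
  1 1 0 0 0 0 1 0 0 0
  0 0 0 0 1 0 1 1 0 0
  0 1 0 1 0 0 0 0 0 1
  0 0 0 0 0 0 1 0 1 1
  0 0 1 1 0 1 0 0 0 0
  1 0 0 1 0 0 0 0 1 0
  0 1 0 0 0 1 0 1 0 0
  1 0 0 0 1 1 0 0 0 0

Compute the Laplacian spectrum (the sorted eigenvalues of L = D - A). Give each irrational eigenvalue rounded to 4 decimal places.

Reading degrees in the order [1, 2, 3, 4, 5, 6, 7, 8, 9, 10] gives [3, 3, 3, 3, 3, 3, 3, 3, 3, 3]; set D = diag(3, 3, 3, 3, 3, 3, 3, 3, 3, 3) and form L = D - A. Since every row of L sums to 0, the all-ones vector is in the kernel and 0 is an eigenvalue. By the matrix-tree theorem the graph has (1/10) * product of the nonzero eigenvalues = 2000 spanning trees. The eigenvalues sum to 30, which equals trace(L) = 2|E|.

[0, 2, 2, 2, 2, 2, 5, 5, 5, 5]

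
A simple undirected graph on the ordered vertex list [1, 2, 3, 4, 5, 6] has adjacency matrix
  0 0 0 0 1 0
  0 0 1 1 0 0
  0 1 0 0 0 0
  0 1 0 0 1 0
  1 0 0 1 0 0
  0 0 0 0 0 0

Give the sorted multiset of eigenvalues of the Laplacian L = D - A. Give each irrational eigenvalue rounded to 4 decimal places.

[0, 0, 0.3820, 1.3820, 2.6180, 3.6180]

With the vertex order [1, 2, 3, 4, 5, 6], the degrees are [1, 2, 1, 2, 2, 0], giving D = diag(1, 2, 1, 2, 2, 0) and L = D - A. Since every row of L sums to 0, the all-ones vector is in the kernel and 0 is an eigenvalue. The 2 zero eigenvalues correspond to the 2 connected components.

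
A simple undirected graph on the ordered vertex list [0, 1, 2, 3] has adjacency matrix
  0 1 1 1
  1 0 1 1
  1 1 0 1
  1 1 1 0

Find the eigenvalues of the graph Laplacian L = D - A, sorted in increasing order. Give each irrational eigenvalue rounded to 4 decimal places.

Reading degrees in the order [0, 1, 2, 3] gives [3, 3, 3, 3]; set D = diag(3, 3, 3, 3) and form L = D - A. The multiplicity of 0 as a Laplacian eigenvalue equals the number of connected components. The eigenvalues sum to 12, which equals trace(L) = 2|E|. By the matrix-tree theorem the graph has (1/4) * product of the nonzero eigenvalues = 16 spanning trees.

[0, 4, 4, 4]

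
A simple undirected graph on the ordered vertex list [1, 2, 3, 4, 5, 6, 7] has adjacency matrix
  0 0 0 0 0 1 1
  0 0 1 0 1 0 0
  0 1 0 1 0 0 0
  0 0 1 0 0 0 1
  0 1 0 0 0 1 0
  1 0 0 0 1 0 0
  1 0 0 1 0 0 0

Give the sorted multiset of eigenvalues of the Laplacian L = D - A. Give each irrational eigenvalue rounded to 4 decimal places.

Each diagonal entry of L is the vertex degree and each off-diagonal entry is -1 where an edge is present, 0 otherwise; in the order [1, 2, 3, 4, 5, 6, 7] the diagonal is [2, 2, 2, 2, 2, 2, 2]. Diagonalising L (or applying a numerical eigensolver to the 7x7 matrix) gives the spectrum above. The single zero eigenvalue shows the graph is connected. There is one zero in the spectrum, matching the 1 component.

[0, 0.7530, 0.7530, 2.4450, 2.4450, 3.8019, 3.8019]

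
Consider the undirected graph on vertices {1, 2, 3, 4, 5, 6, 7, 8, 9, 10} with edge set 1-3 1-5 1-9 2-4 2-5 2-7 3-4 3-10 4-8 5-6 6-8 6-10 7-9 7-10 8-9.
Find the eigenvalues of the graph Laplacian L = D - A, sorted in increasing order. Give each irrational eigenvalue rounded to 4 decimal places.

With the vertex order [1, 2, 3, 4, 5, 6, 7, 8, 9, 10], the degrees are [3, 3, 3, 3, 3, 3, 3, 3, 3, 3], giving D = diag(3, 3, 3, 3, 3, 3, 3, 3, 3, 3) and L = D - A. L is symmetric positive semidefinite, so every eigenvalue is real and nonnegative. By the matrix-tree theorem the graph has (1/10) * product of the nonzero eigenvalues = 2000 spanning trees. The eigenvalues sum to 30, which equals trace(L) = 2|E|.

[0, 2, 2, 2, 2, 2, 5, 5, 5, 5]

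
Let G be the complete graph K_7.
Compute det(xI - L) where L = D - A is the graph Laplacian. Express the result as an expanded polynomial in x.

x^7 - 42x^6 + 735x^5 - 6860x^4 + 36015x^3 - 100842x^2 + 117649x

The graph has 7 vertices and degree multiset [6, 6, 6, 6, 6, 6, 6]; D is the diagonal matrix of degrees and L = D - A. The eigenvalues of L are [0, 7, 7, 7, 7, 7, 7]; the characteristic polynomial is the product of (x - lambda_i), which multiplies out to x^7 - 42x^6 + 735x^5 - 6860x^4 + 36015x^3 - 100842x^2 + 117649x. The coefficient of x^6 equals -trace(L) = -42, matching the sum of degrees. There is one zero in the spectrum, matching the 1 component.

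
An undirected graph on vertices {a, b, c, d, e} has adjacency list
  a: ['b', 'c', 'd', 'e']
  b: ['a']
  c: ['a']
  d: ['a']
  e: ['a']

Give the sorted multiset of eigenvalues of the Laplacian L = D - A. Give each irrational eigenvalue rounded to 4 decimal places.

[0, 1, 1, 1, 5]

Reading degrees in the order [a, b, c, d, e] gives [4, 1, 1, 1, 1]; set D = diag(4, 1, 1, 1, 1) and form L = D - A. Diagonalising L (or applying a numerical eigensolver to the 5x5 matrix) gives the spectrum above. By the matrix-tree theorem the graph has (1/5) * product of the nonzero eigenvalues = 1 spanning tree.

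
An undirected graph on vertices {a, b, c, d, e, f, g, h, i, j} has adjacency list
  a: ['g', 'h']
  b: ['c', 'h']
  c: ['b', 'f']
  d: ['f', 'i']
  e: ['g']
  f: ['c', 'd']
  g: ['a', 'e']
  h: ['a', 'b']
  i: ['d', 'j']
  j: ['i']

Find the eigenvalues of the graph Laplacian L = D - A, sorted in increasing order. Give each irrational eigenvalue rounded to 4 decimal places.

With the vertex order [a, b, c, d, e, f, g, h, i, j], the degrees are [2, 2, 2, 2, 1, 2, 2, 2, 2, 1], giving D = diag(2, 2, 2, 2, 1, 2, 2, 2, 2, 1) and L = D - A. L is symmetric positive semidefinite, so every eigenvalue is real and nonnegative.

[0, 0.0979, 0.3820, 0.8244, 1.3820, 2, 2.6180, 3.1756, 3.6180, 3.9021]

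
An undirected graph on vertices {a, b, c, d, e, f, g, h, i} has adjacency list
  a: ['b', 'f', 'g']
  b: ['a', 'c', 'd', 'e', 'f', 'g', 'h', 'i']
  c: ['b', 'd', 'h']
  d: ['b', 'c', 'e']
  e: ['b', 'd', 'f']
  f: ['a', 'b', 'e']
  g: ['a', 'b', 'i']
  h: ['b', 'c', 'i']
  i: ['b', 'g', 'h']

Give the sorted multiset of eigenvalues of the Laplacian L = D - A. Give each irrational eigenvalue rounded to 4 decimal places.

Reading degrees in the order [a, b, c, d, e, f, g, h, i] gives [3, 8, 3, 3, 3, 3, 3, 3, 3]; set D = diag(3, 8, 3, 3, 3, 3, 3, 3, 3) and form L = D - A. Diagonalising L (or applying a numerical eigensolver to the 9x9 matrix) gives the spectrum above. By the matrix-tree theorem the graph has (1/9) * product of the nonzero eigenvalues = 2205 spanning trees.

[0, 1.5858, 1.5858, 3, 3, 4.4142, 4.4142, 5, 9]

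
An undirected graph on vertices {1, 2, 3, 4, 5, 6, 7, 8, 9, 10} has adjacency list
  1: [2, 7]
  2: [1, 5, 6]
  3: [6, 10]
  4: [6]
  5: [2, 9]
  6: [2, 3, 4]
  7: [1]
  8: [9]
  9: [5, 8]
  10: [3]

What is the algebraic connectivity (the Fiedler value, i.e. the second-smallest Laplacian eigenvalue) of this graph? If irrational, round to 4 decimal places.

With the vertex order [1, 2, 3, 4, 5, 6, 7, 8, 9, 10], the degrees are [2, 3, 2, 1, 2, 3, 1, 1, 2, 1], giving D = diag(2, 3, 2, 1, 2, 3, 1, 1, 2, 1) and L = D - A. The smallest Laplacian eigenvalue is always 0. The next one, lambda_2 = 0.1859, measures how hard the graph is to disconnect: larger values mean better connectivity. The largest eigenvalue, 4.7517, is at most the vertex count 10. The eigenvalues sum to 18, which equals trace(L) = 2|E|.

0.1859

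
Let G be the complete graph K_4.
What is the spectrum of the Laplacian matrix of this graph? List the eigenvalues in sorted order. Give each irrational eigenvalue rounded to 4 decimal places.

The graph has 4 vertices and degree multiset [3, 3, 3, 3]; D is the diagonal matrix of degrees and L = D - A. Since every row of L sums to 0, the all-ones vector is in the kernel and 0 is an eigenvalue. The single zero eigenvalue shows the graph is connected. The eigenvalues sum to 12, which equals trace(L) = 2|E|. By the matrix-tree theorem the graph has (1/4) * product of the nonzero eigenvalues = 16 spanning trees.

[0, 4, 4, 4]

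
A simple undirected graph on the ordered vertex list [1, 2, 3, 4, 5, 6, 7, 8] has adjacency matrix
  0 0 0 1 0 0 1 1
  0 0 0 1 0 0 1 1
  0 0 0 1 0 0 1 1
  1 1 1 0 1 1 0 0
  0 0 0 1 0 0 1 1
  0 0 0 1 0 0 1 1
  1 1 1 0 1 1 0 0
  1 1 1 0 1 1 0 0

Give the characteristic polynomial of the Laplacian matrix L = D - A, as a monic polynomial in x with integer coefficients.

x^8 - 30x^7 + 375x^6 - 2540x^5 + 10095x^4 - 23598x^3 + 30105x^2 - 16200x

With the vertex order [1, 2, 3, 4, 5, 6, 7, 8], the degrees are [3, 3, 3, 5, 3, 3, 5, 5], giving D = diag(3, 3, 3, 5, 3, 3, 5, 5) and L = D - A. The eigenvalues of L are [0, 3, 3, 3, 3, 5, 5, 8]; the characteristic polynomial is the product of (x - lambda_i), which multiplies out to x^8 - 30x^7 + 375x^6 - 2540x^5 + 10095x^4 - 23598x^3 + 30105x^2 - 16200x. The constant term is 0 because L is singular (the all-ones vector lies in its kernel). By the matrix-tree theorem the graph has (1/8) * product of the nonzero eigenvalues = 2025 spanning trees. There is one zero in the spectrum, matching the 1 component.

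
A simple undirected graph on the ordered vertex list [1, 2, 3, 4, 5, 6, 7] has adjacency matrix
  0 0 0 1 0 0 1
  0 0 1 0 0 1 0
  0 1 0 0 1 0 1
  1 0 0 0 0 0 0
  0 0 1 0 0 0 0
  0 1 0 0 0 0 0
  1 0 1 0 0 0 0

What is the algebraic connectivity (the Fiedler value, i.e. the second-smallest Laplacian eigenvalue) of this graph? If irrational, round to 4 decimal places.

0.2603

Each diagonal entry of L is the vertex degree and each off-diagonal entry is -1 where an edge is present, 0 otherwise; in the order [1, 2, 3, 4, 5, 6, 7] the diagonal is [2, 2, 3, 1, 1, 1, 2]. Computing the eigenvalues of L and sorting gives [0, 0.2603, 0.6262, 1.4055, 2.2742, 3.0996, 4.3342]. The Fiedler value lambda_2 = 0.2603 is strictly positive, so the graph is connected. There is one zero in the spectrum, matching the 1 component.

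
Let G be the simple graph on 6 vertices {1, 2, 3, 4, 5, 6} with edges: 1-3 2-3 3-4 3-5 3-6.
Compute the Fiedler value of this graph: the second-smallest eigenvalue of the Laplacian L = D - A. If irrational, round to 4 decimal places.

Each diagonal entry of L is the vertex degree and each off-diagonal entry is -1 where an edge is present, 0 otherwise; in the order [1, 2, 3, 4, 5, 6] the diagonal is [1, 1, 5, 1, 1, 1]. The sorted Laplacian eigenvalues are [0, 1, 1, 1, 1, 6]; the algebraic connectivity is the second entry, 1. The eigenvalues sum to 10, which equals trace(L) = 2|E|.

1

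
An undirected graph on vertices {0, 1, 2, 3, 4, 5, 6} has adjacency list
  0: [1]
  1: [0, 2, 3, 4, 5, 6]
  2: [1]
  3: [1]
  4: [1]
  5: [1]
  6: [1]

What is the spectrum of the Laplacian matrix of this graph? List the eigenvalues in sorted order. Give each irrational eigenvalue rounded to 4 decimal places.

[0, 1, 1, 1, 1, 1, 7]

Reading degrees in the order [0, 1, 2, 3, 4, 5, 6] gives [1, 6, 1, 1, 1, 1, 1]; set D = diag(1, 6, 1, 1, 1, 1, 1) and form L = D - A. The multiplicity of 0 as a Laplacian eigenvalue equals the number of connected components. The single zero eigenvalue shows the graph is connected. There is one zero in the spectrum, matching the 1 component. The eigenvalues sum to 12, which equals trace(L) = 2|E|.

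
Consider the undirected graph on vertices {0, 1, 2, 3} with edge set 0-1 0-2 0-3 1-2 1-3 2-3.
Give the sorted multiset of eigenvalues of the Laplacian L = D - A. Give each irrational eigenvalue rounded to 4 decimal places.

With the vertex order [0, 1, 2, 3], the degrees are [3, 3, 3, 3], giving D = diag(3, 3, 3, 3) and L = D - A. Since every row of L sums to 0, the all-ones vector is in the kernel and 0 is an eigenvalue. There is one zero in the spectrum, matching the 1 component. The largest eigenvalue, 4, is at most the vertex count 4.

[0, 4, 4, 4]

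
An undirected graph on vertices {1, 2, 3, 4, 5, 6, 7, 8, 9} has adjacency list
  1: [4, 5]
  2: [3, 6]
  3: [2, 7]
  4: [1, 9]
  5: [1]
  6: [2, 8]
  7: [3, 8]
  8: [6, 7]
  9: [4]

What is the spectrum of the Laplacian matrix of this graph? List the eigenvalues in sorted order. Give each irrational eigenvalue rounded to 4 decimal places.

With the vertex order [1, 2, 3, 4, 5, 6, 7, 8, 9], the degrees are [2, 2, 2, 2, 1, 2, 2, 2, 1], giving D = diag(2, 2, 2, 2, 1, 2, 2, 2, 1) and L = D - A. Diagonalising L (or applying a numerical eigensolver to the 9x9 matrix) gives the spectrum above. The 2 zero eigenvalues correspond to the 2 connected components. There are 2 zeros in the spectrum, matching the 2 components. The largest eigenvalue, 3.6180, is at most the vertex count 9.

[0, 0, 0.5858, 1.3820, 1.3820, 2, 3.4142, 3.6180, 3.6180]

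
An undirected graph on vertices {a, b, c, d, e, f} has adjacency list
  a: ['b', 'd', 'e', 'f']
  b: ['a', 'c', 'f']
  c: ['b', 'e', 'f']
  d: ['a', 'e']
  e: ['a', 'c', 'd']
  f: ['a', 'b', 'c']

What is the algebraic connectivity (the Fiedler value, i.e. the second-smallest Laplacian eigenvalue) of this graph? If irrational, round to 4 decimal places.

With the vertex order [a, b, c, d, e, f], the degrees are [4, 3, 3, 2, 3, 3], giving D = diag(4, 3, 3, 2, 3, 3) and L = D - A. The smallest Laplacian eigenvalue is always 0. The next one, lambda_2 = 1.4384, measures how hard the graph is to disconnect: larger values mean better connectivity. There is one zero in the spectrum, matching the 1 component. The eigenvalues sum to 18, which equals trace(L) = 2|E|.

1.4384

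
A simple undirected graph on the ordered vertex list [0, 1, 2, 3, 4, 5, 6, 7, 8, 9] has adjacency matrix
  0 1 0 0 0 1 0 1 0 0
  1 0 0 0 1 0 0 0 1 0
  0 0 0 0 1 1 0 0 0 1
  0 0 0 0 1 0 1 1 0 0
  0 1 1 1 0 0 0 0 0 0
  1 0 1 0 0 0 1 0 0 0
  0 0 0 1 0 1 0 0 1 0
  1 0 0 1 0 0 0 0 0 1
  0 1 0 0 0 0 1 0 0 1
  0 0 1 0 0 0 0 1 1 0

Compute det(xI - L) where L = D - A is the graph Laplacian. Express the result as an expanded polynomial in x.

Each diagonal entry of L is the vertex degree and each off-diagonal entry is -1 where an edge is present, 0 otherwise; in the order [0, 1, 2, 3, 4, 5, 6, 7, 8, 9] the diagonal is [3, 3, 3, 3, 3, 3, 3, 3, 3, 3]. The eigenvalues of L are [0, 2, 2, 2, 2, 2, 5, 5, 5, 5]; the characteristic polynomial is the product of (x - lambda_i), which multiplies out to x^10 - 30x^9 + 390x^8 - 2880x^7 + 13305x^6 - 39882x^5 + 77640x^4 - 94800x^3 + 66000x^2 - 20000x. The constant term is 0 because L is singular (the all-ones vector lies in its kernel). There is one zero in the spectrum, matching the 1 component.

x^10 - 30x^9 + 390x^8 - 2880x^7 + 13305x^6 - 39882x^5 + 77640x^4 - 94800x^3 + 66000x^2 - 20000x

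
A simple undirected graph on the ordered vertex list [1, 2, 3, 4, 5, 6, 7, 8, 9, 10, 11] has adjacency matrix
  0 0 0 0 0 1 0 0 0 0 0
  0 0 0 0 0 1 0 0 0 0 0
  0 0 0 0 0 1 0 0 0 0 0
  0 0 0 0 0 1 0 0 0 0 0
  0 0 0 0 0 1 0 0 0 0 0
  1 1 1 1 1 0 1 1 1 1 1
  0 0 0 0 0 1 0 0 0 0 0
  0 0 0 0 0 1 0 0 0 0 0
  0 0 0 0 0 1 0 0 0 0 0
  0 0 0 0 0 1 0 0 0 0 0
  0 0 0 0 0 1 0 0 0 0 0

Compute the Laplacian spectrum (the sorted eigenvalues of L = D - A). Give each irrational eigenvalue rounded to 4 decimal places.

[0, 1, 1, 1, 1, 1, 1, 1, 1, 1, 11]

Each diagonal entry of L is the vertex degree and each off-diagonal entry is -1 where an edge is present, 0 otherwise; in the order [1, 2, 3, 4, 5, 6, 7, 8, 9, 10, 11] the diagonal is [1, 1, 1, 1, 1, 10, 1, 1, 1, 1, 1]. L is symmetric positive semidefinite, so every eigenvalue is real and nonnegative. The single zero eigenvalue shows the graph is connected. The largest eigenvalue, 11, is at most the vertex count 11.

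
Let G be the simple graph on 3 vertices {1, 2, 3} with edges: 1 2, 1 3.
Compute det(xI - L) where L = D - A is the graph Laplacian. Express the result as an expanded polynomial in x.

x^3 - 4x^2 + 3x

With the vertex order [1, 2, 3], the degrees are [2, 1, 1], giving D = diag(2, 1, 1) and L = D - A. L has integer entries, so p(x) = det(xI - L) has integer coefficients. Expanding the determinant yields x^3 - 4x^2 + 3x. The coefficient of x^2 equals -trace(L) = -4, matching the sum of degrees. The largest eigenvalue, 3, is at most the vertex count 3. The eigenvalues sum to 4, which equals trace(L) = 2|E|.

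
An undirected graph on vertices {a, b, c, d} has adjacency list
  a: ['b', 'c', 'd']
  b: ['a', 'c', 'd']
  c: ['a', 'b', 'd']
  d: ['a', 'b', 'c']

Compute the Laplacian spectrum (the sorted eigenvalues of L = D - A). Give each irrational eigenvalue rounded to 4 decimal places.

With the vertex order [a, b, c, d], the degrees are [3, 3, 3, 3], giving D = diag(3, 3, 3, 3) and L = D - A. The multiplicity of 0 as a Laplacian eigenvalue equals the number of connected components. By the matrix-tree theorem the graph has (1/4) * product of the nonzero eigenvalues = 16 spanning trees. There is one zero in the spectrum, matching the 1 component.

[0, 4, 4, 4]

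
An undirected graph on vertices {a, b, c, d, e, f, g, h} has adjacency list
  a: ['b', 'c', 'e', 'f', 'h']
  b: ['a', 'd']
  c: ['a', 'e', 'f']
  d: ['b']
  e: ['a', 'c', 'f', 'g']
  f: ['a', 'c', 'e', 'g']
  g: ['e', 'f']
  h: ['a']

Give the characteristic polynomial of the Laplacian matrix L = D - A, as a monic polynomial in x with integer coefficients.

Each diagonal entry of L is the vertex degree and each off-diagonal entry is -1 where an edge is present, 0 otherwise; in the order [a, b, c, d, e, f, g, h] the diagonal is [5, 2, 3, 1, 4, 4, 2, 1]. Computing det(xI - L) by cofactor expansion (or equivalently via sum-over-permutations) gives x^8 - 22x^7 + 193x^6 - 862x^5 + 2075x^4 - 2622x^3 + 1549x^2 - 320x. The coefficient of x^7 equals -trace(L) = -22, matching the sum of degrees. By the matrix-tree theorem the graph has (1/8) * product of the nonzero eigenvalues = 40 spanning trees.

x^8 - 22x^7 + 193x^6 - 862x^5 + 2075x^4 - 2622x^3 + 1549x^2 - 320x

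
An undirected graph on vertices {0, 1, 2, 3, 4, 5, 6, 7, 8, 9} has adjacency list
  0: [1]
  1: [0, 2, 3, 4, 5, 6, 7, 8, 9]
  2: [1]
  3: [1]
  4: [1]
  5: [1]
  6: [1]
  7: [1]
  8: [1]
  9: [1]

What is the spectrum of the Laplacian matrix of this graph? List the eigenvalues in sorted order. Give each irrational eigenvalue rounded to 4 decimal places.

With the vertex order [0, 1, 2, 3, 4, 5, 6, 7, 8, 9], the degrees are [1, 9, 1, 1, 1, 1, 1, 1, 1, 1], giving D = diag(1, 9, 1, 1, 1, 1, 1, 1, 1, 1) and L = D - A. The multiplicity of 0 as a Laplacian eigenvalue equals the number of connected components. By the matrix-tree theorem the graph has (1/10) * product of the nonzero eigenvalues = 1 spanning tree.

[0, 1, 1, 1, 1, 1, 1, 1, 1, 10]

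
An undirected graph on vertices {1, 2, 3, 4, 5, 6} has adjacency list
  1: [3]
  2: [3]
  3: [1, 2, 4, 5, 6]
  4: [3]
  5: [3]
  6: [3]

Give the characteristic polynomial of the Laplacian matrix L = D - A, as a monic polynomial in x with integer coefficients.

With the vertex order [1, 2, 3, 4, 5, 6], the degrees are [1, 1, 5, 1, 1, 1], giving D = diag(1, 1, 5, 1, 1, 1) and L = D - A. The eigenvalues of L are [0, 1, 1, 1, 1, 6]; the characteristic polynomial is the product of (x - lambda_i), which multiplies out to x^6 - 10x^5 + 30x^4 - 40x^3 + 25x^2 - 6x. The constant term is 0 because L is singular (the all-ones vector lies in its kernel).

x^6 - 10x^5 + 30x^4 - 40x^3 + 25x^2 - 6x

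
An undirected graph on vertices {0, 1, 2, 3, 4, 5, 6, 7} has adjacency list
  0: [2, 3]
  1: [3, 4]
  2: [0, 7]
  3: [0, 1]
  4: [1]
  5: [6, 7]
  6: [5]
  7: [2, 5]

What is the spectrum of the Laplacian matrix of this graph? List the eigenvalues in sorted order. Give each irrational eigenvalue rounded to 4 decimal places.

Reading degrees in the order [0, 1, 2, 3, 4, 5, 6, 7] gives [2, 2, 2, 2, 1, 2, 1, 2]; set D = diag(2, 2, 2, 2, 1, 2, 1, 2) and form L = D - A. Diagonalising L (or applying a numerical eigensolver to the 8x8 matrix) gives the spectrum above. The eigenvalues sum to 14, which equals trace(L) = 2|E|. The largest eigenvalue, 3.8478, is at most the vertex count 8.

[0, 0.1522, 0.5858, 1.2346, 2, 2.7654, 3.4142, 3.8478]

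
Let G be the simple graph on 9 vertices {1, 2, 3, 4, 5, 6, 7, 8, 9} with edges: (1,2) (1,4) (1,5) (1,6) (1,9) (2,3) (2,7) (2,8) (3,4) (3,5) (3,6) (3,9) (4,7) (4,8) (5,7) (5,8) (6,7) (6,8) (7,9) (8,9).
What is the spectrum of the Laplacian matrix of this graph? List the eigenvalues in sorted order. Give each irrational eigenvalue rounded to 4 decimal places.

[0, 4, 4, 4, 4, 5, 5, 5, 9]

Each diagonal entry of L is the vertex degree and each off-diagonal entry is -1 where an edge is present, 0 otherwise; in the order [1, 2, 3, 4, 5, 6, 7, 8, 9] the diagonal is [5, 4, 5, 4, 4, 4, 5, 5, 4]. Since every row of L sums to 0, the all-ones vector is in the kernel and 0 is an eigenvalue. The single zero eigenvalue shows the graph is connected. The eigenvalues sum to 40, which equals trace(L) = 2|E|. The largest eigenvalue, 9, is at most the vertex count 9.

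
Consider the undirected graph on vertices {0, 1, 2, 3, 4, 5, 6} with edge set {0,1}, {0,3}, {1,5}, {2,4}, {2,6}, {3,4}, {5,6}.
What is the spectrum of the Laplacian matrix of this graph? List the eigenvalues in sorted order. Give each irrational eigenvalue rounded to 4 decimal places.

[0, 0.7530, 0.7530, 2.4450, 2.4450, 3.8019, 3.8019]

With the vertex order [0, 1, 2, 3, 4, 5, 6], the degrees are [2, 2, 2, 2, 2, 2, 2], giving D = diag(2, 2, 2, 2, 2, 2, 2) and L = D - A. L is symmetric positive semidefinite, so every eigenvalue is real and nonnegative. There is one zero in the spectrum, matching the 1 component.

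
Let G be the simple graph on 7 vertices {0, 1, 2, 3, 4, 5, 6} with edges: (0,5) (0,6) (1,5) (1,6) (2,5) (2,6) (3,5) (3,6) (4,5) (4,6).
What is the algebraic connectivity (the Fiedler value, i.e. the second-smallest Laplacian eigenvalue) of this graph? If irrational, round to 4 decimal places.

2

With the vertex order [0, 1, 2, 3, 4, 5, 6], the degrees are [2, 2, 2, 2, 2, 5, 5], giving D = diag(2, 2, 2, 2, 2, 5, 5) and L = D - A. The sorted Laplacian eigenvalues are [0, 2, 2, 2, 2, 5, 7]; the algebraic connectivity is the second entry, 2. The largest eigenvalue, 7, is at most the vertex count 7.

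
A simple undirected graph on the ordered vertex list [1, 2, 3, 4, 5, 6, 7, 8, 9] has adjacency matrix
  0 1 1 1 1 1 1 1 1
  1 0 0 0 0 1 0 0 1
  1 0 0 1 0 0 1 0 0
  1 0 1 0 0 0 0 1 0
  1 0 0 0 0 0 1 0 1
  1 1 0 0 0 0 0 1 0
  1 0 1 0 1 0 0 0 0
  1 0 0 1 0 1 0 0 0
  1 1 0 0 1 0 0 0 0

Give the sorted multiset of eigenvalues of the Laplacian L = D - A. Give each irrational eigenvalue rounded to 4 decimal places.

Each diagonal entry of L is the vertex degree and each off-diagonal entry is -1 where an edge is present, 0 otherwise; in the order [1, 2, 3, 4, 5, 6, 7, 8, 9] the diagonal is [8, 3, 3, 3, 3, 3, 3, 3, 3]. L is symmetric positive semidefinite, so every eigenvalue is real and nonnegative.

[0, 1.5858, 1.5858, 3, 3, 4.4142, 4.4142, 5, 9]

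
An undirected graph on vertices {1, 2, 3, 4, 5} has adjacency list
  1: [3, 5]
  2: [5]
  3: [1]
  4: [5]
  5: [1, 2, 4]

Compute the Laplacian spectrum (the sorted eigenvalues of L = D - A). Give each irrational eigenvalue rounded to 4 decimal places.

Each diagonal entry of L is the vertex degree and each off-diagonal entry is -1 where an edge is present, 0 otherwise; in the order [1, 2, 3, 4, 5] the diagonal is [2, 1, 1, 1, 3]. Diagonalising L (or applying a numerical eigensolver to the 5x5 matrix) gives the spectrum above. The single zero eigenvalue shows the graph is connected. By the matrix-tree theorem the graph has (1/5) * product of the nonzero eigenvalues = 1 spanning tree. The largest eigenvalue, 4.1701, is at most the vertex count 5.

[0, 0.5188, 1, 2.3111, 4.1701]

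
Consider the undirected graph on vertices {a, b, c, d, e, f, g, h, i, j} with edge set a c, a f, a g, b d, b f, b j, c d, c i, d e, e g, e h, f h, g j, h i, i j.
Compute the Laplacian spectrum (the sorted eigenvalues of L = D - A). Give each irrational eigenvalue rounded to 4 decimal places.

Each diagonal entry of L is the vertex degree and each off-diagonal entry is -1 where an edge is present, 0 otherwise; in the order [a, b, c, d, e, f, g, h, i, j] the diagonal is [3, 3, 3, 3, 3, 3, 3, 3, 3, 3]. The multiplicity of 0 as a Laplacian eigenvalue equals the number of connected components. The single zero eigenvalue shows the graph is connected. By the matrix-tree theorem the graph has (1/10) * product of the nonzero eigenvalues = 2000 spanning trees. The largest eigenvalue, 5, is at most the vertex count 10.

[0, 2, 2, 2, 2, 2, 5, 5, 5, 5]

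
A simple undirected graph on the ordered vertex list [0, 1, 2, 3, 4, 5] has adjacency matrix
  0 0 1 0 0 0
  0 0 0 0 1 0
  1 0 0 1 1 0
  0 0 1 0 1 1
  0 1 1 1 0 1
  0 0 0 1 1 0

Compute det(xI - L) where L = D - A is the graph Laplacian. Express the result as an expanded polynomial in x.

Each diagonal entry of L is the vertex degree and each off-diagonal entry is -1 where an edge is present, 0 otherwise; in the order [0, 1, 2, 3, 4, 5] the diagonal is [1, 1, 3, 3, 4, 2]. Computing det(xI - L) by cofactor expansion (or equivalently via sum-over-permutations) gives x^6 - 14x^5 + 71x^4 - 158x^3 + 149x^2 - 48x. Since p(0) = det(-L) = 0, x divides p(x). The largest eigenvalue, 5.1149, is at most the vertex count 6.

x^6 - 14x^5 + 71x^4 - 158x^3 + 149x^2 - 48x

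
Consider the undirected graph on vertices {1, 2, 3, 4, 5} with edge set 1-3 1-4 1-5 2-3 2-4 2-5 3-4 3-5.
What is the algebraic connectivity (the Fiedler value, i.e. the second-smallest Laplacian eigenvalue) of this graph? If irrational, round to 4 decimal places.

Reading degrees in the order [1, 2, 3, 4, 5] gives [3, 3, 4, 3, 3]; set D = diag(3, 3, 4, 3, 3) and form L = D - A. Computing the eigenvalues of L and sorting gives [0, 3, 3, 5, 5]. The Fiedler value lambda_2 = 3 is strictly positive, so the graph is connected. The eigenvalues sum to 16, which equals trace(L) = 2|E|.

3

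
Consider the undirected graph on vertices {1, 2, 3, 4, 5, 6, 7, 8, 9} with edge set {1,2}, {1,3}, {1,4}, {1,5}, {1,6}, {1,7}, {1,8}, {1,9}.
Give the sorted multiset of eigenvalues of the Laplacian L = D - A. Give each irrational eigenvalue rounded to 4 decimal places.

With the vertex order [1, 2, 3, 4, 5, 6, 7, 8, 9], the degrees are [8, 1, 1, 1, 1, 1, 1, 1, 1], giving D = diag(8, 1, 1, 1, 1, 1, 1, 1, 1) and L = D - A. Since every row of L sums to 0, the all-ones vector is in the kernel and 0 is an eigenvalue. There is one zero in the spectrum, matching the 1 component.

[0, 1, 1, 1, 1, 1, 1, 1, 9]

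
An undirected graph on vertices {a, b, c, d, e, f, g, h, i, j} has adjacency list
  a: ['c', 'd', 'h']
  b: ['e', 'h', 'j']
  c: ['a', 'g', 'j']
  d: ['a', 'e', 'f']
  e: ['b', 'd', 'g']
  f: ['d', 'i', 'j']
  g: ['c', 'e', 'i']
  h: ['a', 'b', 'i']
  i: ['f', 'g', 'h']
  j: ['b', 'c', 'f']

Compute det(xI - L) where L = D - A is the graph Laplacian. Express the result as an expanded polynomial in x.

Reading degrees in the order [a, b, c, d, e, f, g, h, i, j] gives [3, 3, 3, 3, 3, 3, 3, 3, 3, 3]; set D = diag(3, 3, 3, 3, 3, 3, 3, 3, 3, 3) and form L = D - A. Computing det(xI - L) by cofactor expansion (or equivalently via sum-over-permutations) gives x^10 - 30x^9 + 390x^8 - 2880x^7 + 13305x^6 - 39882x^5 + 77640x^4 - 94800x^3 + 66000x^2 - 20000x. The constant term is 0 because L is singular (the all-ones vector lies in its kernel).

x^10 - 30x^9 + 390x^8 - 2880x^7 + 13305x^6 - 39882x^5 + 77640x^4 - 94800x^3 + 66000x^2 - 20000x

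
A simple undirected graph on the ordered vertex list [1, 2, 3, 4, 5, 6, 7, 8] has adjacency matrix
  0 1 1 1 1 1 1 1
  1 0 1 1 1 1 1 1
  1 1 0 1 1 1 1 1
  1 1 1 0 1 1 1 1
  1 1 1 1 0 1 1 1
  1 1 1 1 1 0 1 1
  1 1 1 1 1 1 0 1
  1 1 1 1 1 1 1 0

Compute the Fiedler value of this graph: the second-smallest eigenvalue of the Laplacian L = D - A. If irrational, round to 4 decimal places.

8

Each diagonal entry of L is the vertex degree and each off-diagonal entry is -1 where an edge is present, 0 otherwise; in the order [1, 2, 3, 4, 5, 6, 7, 8] the diagonal is [7, 7, 7, 7, 7, 7, 7, 7]. Computing the eigenvalues of L and sorting gives [0, 8, 8, 8, 8, 8, 8, 8]. The Fiedler value lambda_2 = 8 is strictly positive, so the graph is connected. There is one zero in the spectrum, matching the 1 component. The largest eigenvalue, 8, is at most the vertex count 8.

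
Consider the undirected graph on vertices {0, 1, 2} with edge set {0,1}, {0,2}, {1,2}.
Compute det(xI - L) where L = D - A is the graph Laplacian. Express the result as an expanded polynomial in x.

With the vertex order [0, 1, 2], the degrees are [2, 2, 2], giving D = diag(2, 2, 2) and L = D - A. Computing det(xI - L) by cofactor expansion (or equivalently via sum-over-permutations) gives x^3 - 6x^2 + 9x. The coefficient of x^2 equals -trace(L) = -6, matching the sum of degrees. The largest eigenvalue, 3, is at most the vertex count 3. There is one zero in the spectrum, matching the 1 component.

x^3 - 6x^2 + 9x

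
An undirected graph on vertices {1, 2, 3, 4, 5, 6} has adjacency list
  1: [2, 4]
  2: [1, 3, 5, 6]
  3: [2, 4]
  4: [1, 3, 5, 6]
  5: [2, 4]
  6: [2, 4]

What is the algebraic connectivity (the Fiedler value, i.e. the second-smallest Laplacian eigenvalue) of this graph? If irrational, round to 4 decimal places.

With the vertex order [1, 2, 3, 4, 5, 6], the degrees are [2, 4, 2, 4, 2, 2], giving D = diag(2, 4, 2, 4, 2, 2) and L = D - A. Computing the eigenvalues of L and sorting gives [0, 2, 2, 2, 4, 6]. The Fiedler value lambda_2 = 2 is strictly positive, so the graph is connected. The eigenvalues sum to 16, which equals trace(L) = 2|E|.

2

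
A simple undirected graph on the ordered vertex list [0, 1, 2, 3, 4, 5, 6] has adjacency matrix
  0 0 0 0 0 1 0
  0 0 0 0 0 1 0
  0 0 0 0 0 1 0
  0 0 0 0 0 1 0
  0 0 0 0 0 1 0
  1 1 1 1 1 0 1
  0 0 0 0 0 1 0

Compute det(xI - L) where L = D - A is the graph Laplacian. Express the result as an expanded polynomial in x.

With the vertex order [0, 1, 2, 3, 4, 5, 6], the degrees are [1, 1, 1, 1, 1, 6, 1], giving D = diag(1, 1, 1, 1, 1, 6, 1) and L = D - A. L has integer entries, so p(x) = det(xI - L) has integer coefficients. Expanding the determinant yields x^7 - 12x^6 + 45x^5 - 80x^4 + 75x^3 - 36x^2 + 7x. The constant term is 0 because L is singular (the all-ones vector lies in its kernel).

x^7 - 12x^6 + 45x^5 - 80x^4 + 75x^3 - 36x^2 + 7x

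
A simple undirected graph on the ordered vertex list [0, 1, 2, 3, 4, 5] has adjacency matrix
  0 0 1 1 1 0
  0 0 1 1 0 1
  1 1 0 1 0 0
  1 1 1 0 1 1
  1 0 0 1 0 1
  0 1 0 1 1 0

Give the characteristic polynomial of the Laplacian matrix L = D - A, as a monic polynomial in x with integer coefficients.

Reading degrees in the order [0, 1, 2, 3, 4, 5] gives [3, 3, 3, 5, 3, 3]; set D = diag(3, 3, 3, 5, 3, 3) and form L = D - A. L has integer entries, so p(x) = det(xI - L) has integer coefficients. Expanding the determinant yields x^6 - 20x^5 + 155x^4 - 580x^3 + 1045x^2 - 726x. Since p(0) = det(-L) = 0, x divides p(x).

x^6 - 20x^5 + 155x^4 - 580x^3 + 1045x^2 - 726x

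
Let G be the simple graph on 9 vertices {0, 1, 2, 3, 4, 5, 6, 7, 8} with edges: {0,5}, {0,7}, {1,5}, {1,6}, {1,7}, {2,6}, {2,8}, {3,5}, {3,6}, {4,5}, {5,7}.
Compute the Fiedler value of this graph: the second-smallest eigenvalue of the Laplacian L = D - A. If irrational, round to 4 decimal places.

Each diagonal entry of L is the vertex degree and each off-diagonal entry is -1 where an edge is present, 0 otherwise; in the order [0, 1, 2, 3, 4, 5, 6, 7, 8] the diagonal is [2, 3, 2, 2, 1, 5, 3, 3, 1]. The sorted Laplacian eigenvalues are [0, 0.3202, 1, 1.3222, 2.2446, 2.5565, 3.7849, 4.6000, 6.1717]; the algebraic connectivity is the second entry, 0.3202. By the matrix-tree theorem the graph has (1/9) * product of the nonzero eigenvalues = 29 spanning trees. The eigenvalues sum to 22, which equals trace(L) = 2|E|.

0.3202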